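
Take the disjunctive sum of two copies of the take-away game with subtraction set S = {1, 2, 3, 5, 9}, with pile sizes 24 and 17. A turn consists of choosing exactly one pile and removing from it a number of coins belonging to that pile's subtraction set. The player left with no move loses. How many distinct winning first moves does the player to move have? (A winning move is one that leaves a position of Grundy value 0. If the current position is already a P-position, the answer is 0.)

All piles use S = {1, 2, 3, 5, 9}:
G(0) = 0
G(1) = mex{0} = 1
G(2) = mex{1,0} = 2
G(3) = mex{2,1,0} = 3
G(4) = mex{3,2,1} = 0
G(5) = mex{0,3,2,0} = 1
G(6) = mex{1,0,3,1} = 2
G(7) = mex{2,1,0,2} = 3
G(8) = mex{3,2,1,3} = 0
G(9) = mex{0,3,2,0,0} = 1
G(10) = mex{1,0,3,1,1} = 2
G(11) = mex{2,1,0,2,2} = 3
G(12) = mex{3,2,1,3,3} = 0
G(13) = mex{0,3,2,0,0} = 1
G(14) = mex{1,0,3,1,1} = 2
G(15) = mex{2,1,0,2,2} = 3
G(16) = mex{3,2,1,3,3} = 0
G(17) = mex{0,3,2,0,0} = 1
G(18) = mex{1,0,3,1,1} = 2
G(19) = mex{2,1,0,2,2} = 3
G(20) = mex{3,2,1,3,3} = 0
G(21) = mex{0,3,2,0,0} = 1
G(22) = mex{1,0,3,1,1} = 2
G(23) = mex{2,1,0,2,2} = 3
G(24) = mex{3,2,1,3,3} = 0
Pile A: G(24) = 0.
Pile B: G(17) = 1.
Combined Grundy value = 0 ⊕ 1 = 1.
A winning move leaves total XOR = 0, i.e. changes one component's Grundy value g to g ⊕ X where X is the current total.
Pile A: need g' = 0⊕1 = 1. Options: 24−1→G=3, 24−2→G=2, 24−3→G=1, 24−5→G=3, 24−9→G=3. Hits: 1.
Pile B: need g' = 1⊕1 = 0. Options: 17−1→G=0, 17−2→G=3, 17−3→G=2, 17−5→G=0, 17−9→G=0. Hits: 3.

4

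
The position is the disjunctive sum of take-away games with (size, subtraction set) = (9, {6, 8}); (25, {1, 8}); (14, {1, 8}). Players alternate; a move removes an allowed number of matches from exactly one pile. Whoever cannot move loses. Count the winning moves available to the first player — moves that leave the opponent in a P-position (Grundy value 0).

5

Pile A, S = {6, 8}:
G(0) = 0
G(1) = mex{} = 0
G(2) = mex{} = 0
G(3) = mex{} = 0
G(4) = mex{} = 0
G(5) = mex{} = 0
G(6) = mex{0} = 1
G(7) = mex{0} = 1
G(8) = mex{0,0} = 1
G(9) = mex{0,0} = 1
G_A(9) = 1.
Pile B, S = {1, 8}:
n :  0  1  2  3  4  5  6  7  8  9 10 11 12 13 14 15 16 17 18 19 20 21 22 23 24 25
G :  0  1  0  1  0  1  0  1  2  0  1  0  1  0  1  0  1  2  0  1  0  1  0  1  0  1
G_B(25) = 1.
Pile C, S = {1, 8}:
n :  0  1  2  3  4  5  6  7  8  9 10 11 12 13 14
G :  0  1  0  1  0  1  0  1  2  0  1  0  1  0  1
G_C(14) = 1.
Combined Grundy value = 1 ⊕ 1 ⊕ 1 = 1.
A winning move leaves total XOR = 0, i.e. changes one component's Grundy value g to g ⊕ X where X is the current total.
Pile A: need g' = 1⊕1 = 0. Options: 9−6→G=0, 9−8→G=0. Hits: 2.
Pile B: need g' = 1⊕1 = 0. Options: 25−1→G=0, 25−8→G=2. Hits: 1.
Pile C: need g' = 1⊕1 = 0. Options: 14−1→G=0, 14−8→G=0. Hits: 2.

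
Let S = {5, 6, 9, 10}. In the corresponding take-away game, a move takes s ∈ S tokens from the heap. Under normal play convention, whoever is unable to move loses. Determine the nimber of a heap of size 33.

0

G(0) = 0
G(1) = mex{} = 0
G(2) = mex{} = 0
G(3) = mex{} = 0
G(4) = mex{} = 0
G(5) = mex{0} = 1
G(6) = mex{0,0} = 1
G(7) = mex{0,0} = 1
G(8) = mex{0,0} = 1
G(9) = mex{0,0,0} = 1
G(10) = mex{1,0,0,0} = 2
G(11) = mex{1,1,0,0} = 2
G(12) = mex{1,1,0,0} = 2
G(13) = mex{1,1,0,0} = 2
G(14) = mex{1,1,1,0} = 2
G(15) = mex{2,1,1,1} = 0
G(16) = mex{2,2,1,1} = 0
G(17) = mex{2,2,1,1} = 0
G(18) = mex{2,2,1,1} = 0
G(19) = mex{2,2,2,1} = 0
G(20) = mex{0,2,2,2} = 1
G(21) = mex{0,0,2,2} = 1
G(22) = mex{0,0,2,2} = 1
G(23) = mex{0,0,2,2} = 1
G(24) = mex{0,0,0,2} = 1
G(25) = mex{1,0,0,0} = 2
G(26) = mex{1,1,0,0} = 2
G(27) = mex{1,1,0,0} = 2
G(28) = mex{1,1,0,0} = 2
G(29) = mex{1,1,1,0} = 2
G(30) = mex{2,1,1,1} = 0
G(31) = mex{2,2,1,1} = 0
G(32) = mex{2,2,1,1} = 0
G(33) = mex{2,2,1,1} = 0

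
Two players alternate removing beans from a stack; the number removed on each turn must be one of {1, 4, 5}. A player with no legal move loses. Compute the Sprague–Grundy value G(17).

1

G(0) = 0
G(1) = mex{0} = 1
G(2) = mex{1} = 0
G(3) = mex{0} = 1
G(4) = mex{1,0} = 2
G(5) = mex{2,1,0} = 3
G(6) = mex{3,0,1} = 2
G(7) = mex{2,1,0} = 3
G(8) = mex{3,2,1} = 0
G(9) = mex{0,3,2} = 1
G(10) = mex{1,2,3} = 0
G(11) = mex{0,3,2} = 1
G(12) = mex{1,0,3} = 2
G(13) = mex{2,1,0} = 3
G(14) = mex{3,0,1} = 2
G(15) = mex{2,1,0} = 3
G(16) = mex{3,2,1} = 0
G(17) = mex{0,3,2} = 1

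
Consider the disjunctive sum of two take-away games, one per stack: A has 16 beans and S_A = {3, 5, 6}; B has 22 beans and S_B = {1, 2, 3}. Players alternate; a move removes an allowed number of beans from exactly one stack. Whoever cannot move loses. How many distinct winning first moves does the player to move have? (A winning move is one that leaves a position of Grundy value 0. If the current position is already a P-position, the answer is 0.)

0

Stack A, S = {3, 5, 6}:
n :  0  1  2  3  4  5  6  7  8  9 10 11 12 13 14 15 16
G :  0  0  0  1  1  1  2  2  2  0  0  0  1  1  1  2  2
G_A(16) = 2.
Stack B, S = {1, 2, 3}:
n :  0  1  2  3  4  5  6  7  8  9 10 11 12 13 14 15 16 17 18 19 20 21 22
G :  0  1  2  3  0  1  2  3  0  1  2  3  0  1  2  3  0  1  2  3  0  1  2
G_B(22) = 2.
Combined Grundy value = 2 ⊕ 2 = 0.
A winning move leaves total XOR = 0, i.e. changes one component's Grundy value g to g ⊕ X where X is the current total.
Stack A: target g' = 2⊕0 = 2, but every legal move changes the Grundy value (mex property), so 0 moves.
Stack B: target g' = 2⊕0 = 2, but every legal move changes the Grundy value (mex property), so 0 moves.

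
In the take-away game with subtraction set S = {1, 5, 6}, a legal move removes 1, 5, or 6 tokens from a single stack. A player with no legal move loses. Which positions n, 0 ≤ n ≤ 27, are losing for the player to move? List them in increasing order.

n :  0  1  2  3  4  5  6  7  8  9 10 11 12 13 14 15 16 17 18 19 20 21 22 23 24 25 26 27
G :  0  1  0  1  0  1  2  3  2  3  2  0  1  0  1  0  1  2  3  2  3  2  0  1  0  1  0  1
P-positions are exactly the n with G(n) = 0.

0, 2, 4, 11, 13, 15, 22, 24, 26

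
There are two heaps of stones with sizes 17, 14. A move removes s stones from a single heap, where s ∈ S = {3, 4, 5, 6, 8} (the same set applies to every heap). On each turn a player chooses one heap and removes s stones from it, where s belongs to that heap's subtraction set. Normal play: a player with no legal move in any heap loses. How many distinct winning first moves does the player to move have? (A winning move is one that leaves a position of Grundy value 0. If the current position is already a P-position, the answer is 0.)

3

All heaps use S = {3, 4, 5, 6, 8}:
n :  0  1  2  3  4  5  6  7  8  9 10 11 12 13 14 15 16 17
G :  0  0  0  1  1  1  2  2  2  3  3  0  0  0  1  1  1  2
Heap A: G(17) = 2.
Heap B: G(14) = 1.
Combined Grundy value = 2 ⊕ 1 = 3.
A winning move leaves total XOR = 0, i.e. changes one component's Grundy value g to g ⊕ X where X is the current total.
Heap A: need g' = 2⊕3 = 1. Options: 17−3→G=1, 17−4→G=0, 17−5→G=0, 17−6→G=0, 17−8→G=3. Hits: 1.
Heap B: need g' = 1⊕3 = 2. Options: 14−3→G=0, 14−4→G=3, 14−5→G=3, 14−6→G=2, 14−8→G=2. Hits: 2.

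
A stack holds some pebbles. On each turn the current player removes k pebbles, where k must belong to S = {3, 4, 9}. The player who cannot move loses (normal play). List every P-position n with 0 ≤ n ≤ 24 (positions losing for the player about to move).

G(0) = 0
G(1) = mex{} = 0
G(2) = mex{} = 0
G(3) = mex{0} = 1
G(4) = mex{0,0} = 1
G(5) = mex{0,0} = 1
G(6) = mex{1,0} = 2
G(7) = mex{1,1} = 0
G(8) = mex{1,1} = 0
G(9) = mex{2,1,0} = 3
G(10) = mex{0,2,0} = 1
G(11) = mex{0,0,0} = 1
G(12) = mex{3,0,1} = 2
G(13) = mex{1,3,1} = 0
G(14) = mex{1,1,1} = 0
G(15) = mex{2,1,2} = 0
G(16) = mex{0,2,0} = 1
G(17) = mex{0,0,0} = 1
G(18) = mex{0,0,3} = 1
G(19) = mex{1,0,1} = 2
G(20) = mex{1,1,1} = 0
G(21) = mex{1,1,2} = 0
G(22) = mex{2,1,0} = 3
G(23) = mex{0,2,0} = 1
G(24) = mex{0,0,0} = 1
P-positions are exactly the n with G(n) = 0.

0, 1, 2, 7, 8, 13, 14, 15, 20, 21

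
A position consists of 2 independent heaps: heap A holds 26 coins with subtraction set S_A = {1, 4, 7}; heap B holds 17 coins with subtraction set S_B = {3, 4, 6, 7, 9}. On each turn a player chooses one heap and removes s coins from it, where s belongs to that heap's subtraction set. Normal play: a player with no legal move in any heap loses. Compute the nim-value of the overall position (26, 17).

1

Heap A, S = {1, 4, 7}:
G(0) = 0
G(1) = mex{0} = 1
G(2) = mex{1} = 0
G(3) = mex{0} = 1
G(4) = mex{1,0} = 2
G(5) = mex{2,1} = 0
G(6) = mex{0,0} = 1
G(7) = mex{1,1,0} = 2
G(8) = mex{2,2,1} = 0
G(9) = mex{0,0,0} = 1
G(10) = mex{1,1,1} = 0
G(11) = mex{0,2,2} = 1
G(12) = mex{1,0,0} = 2
G(13) = mex{2,1,1} = 0
G(14) = mex{0,0,2} = 1
G(15) = mex{1,1,0} = 2
G(16) = mex{2,2,1} = 0
G(17) = mex{0,0,0} = 1
G(18) = mex{1,1,1} = 0
G(19) = mex{0,2,2} = 1
G(20) = mex{1,0,0} = 2
G(21) = mex{2,1,1} = 0
G(22) = mex{0,0,2} = 1
G(23) = mex{1,1,0} = 2
G(24) = mex{2,2,1} = 0
G(25) = mex{0,0,0} = 1
G(26) = mex{1,1,1} = 0
G_A(26) = 0.
Heap B, S = {3, 4, 6, 7, 9}:
G(0) = 0
G(1) = mex{} = 0
G(2) = mex{} = 0
G(3) = mex{0} = 1
G(4) = mex{0,0} = 1
G(5) = mex{0,0} = 1
G(6) = mex{1,0,0} = 2
G(7) = mex{1,1,0,0} = 2
G(8) = mex{1,1,0,0} = 2
G(9) = mex{2,1,1,0,0} = 3
G(10) = mex{2,2,1,1,0} = 3
G(11) = mex{2,2,1,1,0} = 3
G(12) = mex{3,2,2,1,1} = 0
G(13) = mex{3,3,2,2,1} = 0
G(14) = mex{3,3,2,2,1} = 0
G(15) = mex{0,3,3,2,2} = 1
G(16) = mex{0,0,3,3,2} = 1
G(17) = mex{0,0,3,3,2} = 1
G_B(17) = 1.
Combined Grundy value = 0 ⊕ 1 = 1.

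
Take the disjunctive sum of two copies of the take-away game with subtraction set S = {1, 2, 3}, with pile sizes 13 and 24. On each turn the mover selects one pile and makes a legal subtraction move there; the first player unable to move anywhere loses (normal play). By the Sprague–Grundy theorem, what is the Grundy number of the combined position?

1

All piles use S = {1, 2, 3}:
n :  0  1  2  3  4  5  6  7  8  9 10 11 12 13 14 15 16 17 18 19 20 21 22 23 24
G :  0  1  2  3  0  1  2  3  0  1  2  3  0  1  2  3  0  1  2  3  0  1  2  3  0
Pile A: G(13) = 1.
Pile B: G(24) = 0.
Combined Grundy value = 1 ⊕ 0 = 1.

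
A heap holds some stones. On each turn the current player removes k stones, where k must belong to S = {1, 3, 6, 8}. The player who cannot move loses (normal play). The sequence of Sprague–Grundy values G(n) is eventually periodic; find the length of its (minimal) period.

9

n :  0  1  2  3  4  5  6  7  8  9 10 11 12 13 14 15 16 17 18 19
G :  0  1  0  1  0  1  2  3  2  0  1  0  1  0  1  2  3  2  0  1
G(n+9) = G(n) holds for n = 0,…,7 (a full window of length max(S) = 8), so the sequence is purely periodic with period 9.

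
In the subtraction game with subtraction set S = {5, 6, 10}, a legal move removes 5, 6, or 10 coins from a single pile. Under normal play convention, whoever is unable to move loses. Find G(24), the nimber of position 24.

n :  0  1  2  3  4  5  6  7  8  9 10 11 12 13 14 15 16 17 18 19 20 21 22 23 24
G :  0  0  0  0  0  1  1  1  1  1  2  2  2  2  2  0  0  0  0  0  1  1  1  1  1

1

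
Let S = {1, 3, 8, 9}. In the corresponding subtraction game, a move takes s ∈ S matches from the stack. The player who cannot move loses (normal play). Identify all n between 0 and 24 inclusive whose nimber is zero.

n :  0  1  2  3  4  5  6  7  8  9 10 11 12 13 14 15 16 17 18 19 20 21 22 23 24
G :  0  1  0  1  0  1  0  1  2  3  2  3  2  3  2  3  0  1  0  1  0  1  0  1  2
P-positions are exactly the n with G(n) = 0.

0, 2, 4, 6, 16, 18, 20, 22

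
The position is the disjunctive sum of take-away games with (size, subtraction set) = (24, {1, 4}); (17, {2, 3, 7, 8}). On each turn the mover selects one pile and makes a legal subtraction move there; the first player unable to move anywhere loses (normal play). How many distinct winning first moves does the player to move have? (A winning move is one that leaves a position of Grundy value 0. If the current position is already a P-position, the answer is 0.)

Pile A, S = {1, 4}:
G(0) = 0
G(1) = mex{0} = 1
G(2) = mex{1} = 0
G(3) = mex{0} = 1
G(4) = mex{1,0} = 2
G(5) = mex{2,1} = 0
G(6) = mex{0,0} = 1
G(7) = mex{1,1} = 0
G(8) = mex{0,2} = 1
G(9) = mex{1,0} = 2
G(10) = mex{2,1} = 0
G(11) = mex{0,0} = 1
G(12) = mex{1,1} = 0
G(13) = mex{0,2} = 1
G(14) = mex{1,0} = 2
G(15) = mex{2,1} = 0
G(16) = mex{0,0} = 1
G(17) = mex{1,1} = 0
G(18) = mex{0,2} = 1
G(19) = mex{1,0} = 2
G(20) = mex{2,1} = 0
G(21) = mex{0,0} = 1
G(22) = mex{1,1} = 0
G(23) = mex{0,2} = 1
G(24) = mex{1,0} = 2
G_A(24) = 2.
Pile B, S = {2, 3, 7, 8}:
n :  0  1  2  3  4  5  6  7  8  9 10 11 12 13 14 15 16 17
G :  0  0  1  1  2  0  0  1  1  2  0  0  1  1  2  0  0  1
G_B(17) = 1.
Combined Grundy value = 2 ⊕ 1 = 3.
A winning move leaves total XOR = 0, i.e. changes one component's Grundy value g to g ⊕ X where X is the current total.
Pile A: need g' = 2⊕3 = 1. Options: 24−1→G=1, 24−4→G=0. Hits: 1.
Pile B: need g' = 1⊕3 = 2. Options: 17−2→G=0, 17−3→G=2, 17−7→G=0, 17−8→G=2. Hits: 2.

3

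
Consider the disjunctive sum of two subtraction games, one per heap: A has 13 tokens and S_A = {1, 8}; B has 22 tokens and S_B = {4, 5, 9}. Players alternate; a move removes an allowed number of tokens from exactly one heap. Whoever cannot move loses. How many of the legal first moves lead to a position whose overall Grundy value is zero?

Heap A, S = {1, 8}:
G(0) = 0
G(1) = mex{0} = 1
G(2) = mex{1} = 0
G(3) = mex{0} = 1
G(4) = mex{1} = 0
G(5) = mex{0} = 1
G(6) = mex{1} = 0
G(7) = mex{0} = 1
G(8) = mex{1,0} = 2
G(9) = mex{2,1} = 0
G(10) = mex{0,0} = 1
G(11) = mex{1,1} = 0
G(12) = mex{0,0} = 1
G(13) = mex{1,1} = 0
G_A(13) = 0.
Heap B, S = {4, 5, 9}:
G(0) = 0
G(1) = mex{} = 0
G(2) = mex{} = 0
G(3) = mex{} = 0
G(4) = mex{0} = 1
G(5) = mex{0,0} = 1
G(6) = mex{0,0} = 1
G(7) = mex{0,0} = 1
G(8) = mex{1,0} = 2
G(9) = mex{1,1,0} = 2
G(10) = mex{1,1,0} = 2
G(11) = mex{1,1,0} = 2
G(12) = mex{2,1,0} = 3
G(13) = mex{2,2,1} = 0
G(14) = mex{2,2,1} = 0
G(15) = mex{2,2,1} = 0
G(16) = mex{3,2,1} = 0
G(17) = mex{0,3,2} = 1
G(18) = mex{0,0,2} = 1
G(19) = mex{0,0,2} = 1
G(20) = mex{0,0,2} = 1
G(21) = mex{1,0,3} = 2
G(22) = mex{1,1,0} = 2
G_B(22) = 2.
Combined Grundy value = 0 ⊕ 2 = 2.
A winning move leaves total XOR = 0, i.e. changes one component's Grundy value g to g ⊕ X where X is the current total.
Heap A: need g' = 0⊕2 = 2. Options: 13−1→G=1, 13−8→G=1. Hits: 0.
Heap B: need g' = 2⊕2 = 0. Options: 22−4→G=1, 22−5→G=1, 22−9→G=0. Hits: 1.

1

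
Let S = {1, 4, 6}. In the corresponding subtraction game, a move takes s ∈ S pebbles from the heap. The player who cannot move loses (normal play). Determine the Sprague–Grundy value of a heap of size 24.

n :  0  1  2  3  4  5  6  7  8  9 10 11 12 13 14 15 16 17 18 19 20 21 22 23 24
G :  0  1  0  1  2  0  1  0  1  2  0  1  0  1  2  0  1  0  1  2  0  1  0  1  2

2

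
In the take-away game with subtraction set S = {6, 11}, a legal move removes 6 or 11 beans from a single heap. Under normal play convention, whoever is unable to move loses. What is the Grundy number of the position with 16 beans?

n :  0  1  2  3  4  5  6  7  8  9 10 11 12 13 14 15 16
G :  0  0  0  0  0  0  1  1  1  1  1  1  2  2  2  2  2

2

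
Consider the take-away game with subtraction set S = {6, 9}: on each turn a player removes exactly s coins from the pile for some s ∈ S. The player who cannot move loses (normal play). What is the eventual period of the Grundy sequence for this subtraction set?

15

G(0) = 0
G(1) = mex{} = 0
G(2) = mex{} = 0
G(3) = mex{} = 0
G(4) = mex{} = 0
G(5) = mex{} = 0
G(6) = mex{0} = 1
G(7) = mex{0} = 1
G(8) = mex{0} = 1
G(9) = mex{0,0} = 1
G(10) = mex{0,0} = 1
G(11) = mex{0,0} = 1
G(12) = mex{1,0} = 2
G(13) = mex{1,0} = 2
G(14) = mex{1,0} = 2
G(15) = mex{1,1} = 0
G(16) = mex{1,1} = 0
G(17) = mex{1,1} = 0
G(18) = mex{2,1} = 0
G(19) = mex{2,1} = 0
G(20) = mex{2,1} = 0
G(21) = mex{0,2} = 1
G(22) = mex{0,2} = 1
G(23) = mex{0,2} = 1
G(24) = mex{0,0} = 1
G(25) = mex{0,0} = 1
G(26) = mex{0,0} = 1
G(27) = mex{1,0} = 2
G(28) = mex{1,0} = 2
G(29) = mex{1,0} = 2
G(30) = mex{1,1} = 0
G(31) = mex{1,1} = 0
G(n+15) = G(n) holds for n = 0,…,8 (a full window of length max(S) = 9), so the sequence is purely periodic with period 15.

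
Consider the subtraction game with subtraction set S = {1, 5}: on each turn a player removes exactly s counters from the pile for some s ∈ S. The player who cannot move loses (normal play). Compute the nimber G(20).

0

G(0) = 0
G(1) = mex{0} = 1
G(2) = mex{1} = 0
G(3) = mex{0} = 1
G(4) = mex{1} = 0
G(5) = mex{0,0} = 1
G(6) = mex{1,1} = 0
G(7) = mex{0,0} = 1
G(8) = mex{1,1} = 0
G(9) = mex{0,0} = 1
G(10) = mex{1,1} = 0
G(11) = mex{0,0} = 1
G(12) = mex{1,1} = 0
G(13) = mex{0,0} = 1
G(14) = mex{1,1} = 0
G(15) = mex{0,0} = 1
G(16) = mex{1,1} = 0
G(17) = mex{0,0} = 1
G(18) = mex{1,1} = 0
G(19) = mex{0,0} = 1
G(20) = mex{1,1} = 0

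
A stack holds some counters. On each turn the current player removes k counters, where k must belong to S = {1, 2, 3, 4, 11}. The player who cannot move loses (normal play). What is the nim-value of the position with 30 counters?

G(0) = 0
G(1) = mex{0} = 1
G(2) = mex{1,0} = 2
G(3) = mex{2,1,0} = 3
G(4) = mex{3,2,1,0} = 4
G(5) = mex{4,3,2,1} = 0
G(6) = mex{0,4,3,2} = 1
G(7) = mex{1,0,4,3} = 2
G(8) = mex{2,1,0,4} = 3
G(9) = mex{3,2,1,0} = 4
G(10) = mex{4,3,2,1} = 0
G(11) = mex{0,4,3,2,0} = 1
G(12) = mex{1,0,4,3,1} = 2
G(13) = mex{2,1,0,4,2} = 3
G(14) = mex{3,2,1,0,3} = 4
G(15) = mex{4,3,2,1,4} = 0
G(16) = mex{0,4,3,2,0} = 1
G(17) = mex{1,0,4,3,1} = 2
G(18) = mex{2,1,0,4,2} = 3
G(19) = mex{3,2,1,0,3} = 4
G(20) = mex{4,3,2,1,4} = 0
G(21) = mex{0,4,3,2,0} = 1
G(22) = mex{1,0,4,3,1} = 2
G(23) = mex{2,1,0,4,2} = 3
G(24) = mex{3,2,1,0,3} = 4
G(25) = mex{4,3,2,1,4} = 0
G(26) = mex{0,4,3,2,0} = 1
G(27) = mex{1,0,4,3,1} = 2
G(28) = mex{2,1,0,4,2} = 3
G(29) = mex{3,2,1,0,3} = 4
G(30) = mex{4,3,2,1,4} = 0

0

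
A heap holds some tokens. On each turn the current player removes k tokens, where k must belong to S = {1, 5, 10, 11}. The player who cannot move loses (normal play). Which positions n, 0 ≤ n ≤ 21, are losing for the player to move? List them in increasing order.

n :  0  1  2  3  4  5  6  7  8  9 10 11 12 13 14 15 16 17 18 19 20 21
G :  0  1  0  1  0  1  0  1  0  1  2  3  2  3  2  3  2  3  2  3  0  1
P-positions are exactly the n with G(n) = 0.

0, 2, 4, 6, 8, 20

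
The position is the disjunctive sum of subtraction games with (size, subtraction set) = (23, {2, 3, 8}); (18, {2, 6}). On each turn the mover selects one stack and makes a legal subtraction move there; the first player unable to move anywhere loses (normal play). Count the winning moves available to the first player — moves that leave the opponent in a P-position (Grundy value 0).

0

Stack A, S = {2, 3, 8}:
n :  0  1  2  3  4  5  6  7  8  9 10 11 12 13 14 15 16 17 18 19 20 21 22 23
G :  0  0  1  1  2  0  0  1  1  2  0  0  1  1  2  0  0  1  1  2  0  0  1  1
G_A(23) = 1.
Stack B, S = {2, 6}:
G(0) = 0
G(1) = mex{} = 0
G(2) = mex{0} = 1
G(3) = mex{0} = 1
G(4) = mex{1} = 0
G(5) = mex{1} = 0
G(6) = mex{0,0} = 1
G(7) = mex{0,0} = 1
G(8) = mex{1,1} = 0
G(9) = mex{1,1} = 0
G(10) = mex{0,0} = 1
G(11) = mex{0,0} = 1
G(12) = mex{1,1} = 0
G(13) = mex{1,1} = 0
G(14) = mex{0,0} = 1
G(15) = mex{0,0} = 1
G(16) = mex{1,1} = 0
G(17) = mex{1,1} = 0
G(18) = mex{0,0} = 1
G_B(18) = 1.
Combined Grundy value = 1 ⊕ 1 = 0.
A winning move leaves total XOR = 0, i.e. changes one component's Grundy value g to g ⊕ X where X is the current total.
Stack A: target g' = 1⊕0 = 1, but every legal move changes the Grundy value (mex property), so 0 moves.
Stack B: target g' = 1⊕0 = 1, but every legal move changes the Grundy value (mex property), so 0 moves.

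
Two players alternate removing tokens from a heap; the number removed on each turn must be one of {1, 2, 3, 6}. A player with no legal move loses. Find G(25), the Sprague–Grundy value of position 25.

1

G(0) = 0
G(1) = mex{0} = 1
G(2) = mex{1,0} = 2
G(3) = mex{2,1,0} = 3
G(4) = mex{3,2,1} = 0
G(5) = mex{0,3,2} = 1
G(6) = mex{1,0,3,0} = 2
G(7) = mex{2,1,0,1} = 3
G(8) = mex{3,2,1,2} = 0
G(9) = mex{0,3,2,3} = 1
G(10) = mex{1,0,3,0} = 2
G(11) = mex{2,1,0,1} = 3
G(12) = mex{3,2,1,2} = 0
G(13) = mex{0,3,2,3} = 1
G(14) = mex{1,0,3,0} = 2
G(15) = mex{2,1,0,1} = 3
G(16) = mex{3,2,1,2} = 0
G(17) = mex{0,3,2,3} = 1
G(18) = mex{1,0,3,0} = 2
G(19) = mex{2,1,0,1} = 3
G(20) = mex{3,2,1,2} = 0
G(21) = mex{0,3,2,3} = 1
G(22) = mex{1,0,3,0} = 2
G(23) = mex{2,1,0,1} = 3
G(24) = mex{3,2,1,2} = 0
G(25) = mex{0,3,2,3} = 1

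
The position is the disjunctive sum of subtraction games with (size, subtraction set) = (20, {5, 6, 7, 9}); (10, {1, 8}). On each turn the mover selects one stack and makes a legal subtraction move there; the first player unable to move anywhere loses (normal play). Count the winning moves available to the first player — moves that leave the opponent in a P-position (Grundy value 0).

Stack A, S = {5, 6, 7, 9}:
n :  0  1  2  3  4  5  6  7  8  9 10 11 12 13 14 15 16 17 18 19 20
G :  0  0  0  0  0  1  1  1  1  1  2  2  2  2  0  0  0  0  0  1  1
G_A(20) = 1.
Stack B, S = {1, 8}:
n :  0  1  2  3  4  5  6  7  8  9 10
G :  0  1  0  1  0  1  0  1  2  0  1
G_B(10) = 1.
Combined Grundy value = 1 ⊕ 1 = 0.
A winning move leaves total XOR = 0, i.e. changes one component's Grundy value g to g ⊕ X where X is the current total.
Stack A: target g' = 1⊕0 = 1, but every legal move changes the Grundy value (mex property), so 0 moves.
Stack B: target g' = 1⊕0 = 1, but every legal move changes the Grundy value (mex property), so 0 moves.

0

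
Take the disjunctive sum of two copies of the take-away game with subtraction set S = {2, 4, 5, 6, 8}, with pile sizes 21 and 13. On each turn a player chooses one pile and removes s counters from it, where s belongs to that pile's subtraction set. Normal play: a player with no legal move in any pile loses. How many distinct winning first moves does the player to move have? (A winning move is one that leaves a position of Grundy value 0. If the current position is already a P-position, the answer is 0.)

2

All piles use S = {2, 4, 5, 6, 8}:
G(0) = 0
G(1) = mex{} = 0
G(2) = mex{0} = 1
G(3) = mex{0} = 1
G(4) = mex{1,0} = 2
G(5) = mex{1,0,0} = 2
G(6) = mex{2,1,0,0} = 3
G(7) = mex{2,1,1,0} = 3
G(8) = mex{3,2,1,1,0} = 4
G(9) = mex{3,2,2,1,0} = 4
G(10) = mex{4,3,2,2,1} = 0
G(11) = mex{4,3,3,2,1} = 0
G(12) = mex{0,4,3,3,2} = 1
G(13) = mex{0,4,4,3,2} = 1
G(14) = mex{1,0,4,4,3} = 2
G(15) = mex{1,0,0,4,3} = 2
G(16) = mex{2,1,0,0,4} = 3
G(17) = mex{2,1,1,0,4} = 3
G(18) = mex{3,2,1,1,0} = 4
G(19) = mex{3,2,2,1,0} = 4
G(20) = mex{4,3,2,2,1} = 0
G(21) = mex{4,3,3,2,1} = 0
Pile A: G(21) = 0.
Pile B: G(13) = 1.
Combined Grundy value = 0 ⊕ 1 = 1.
A winning move leaves total XOR = 0, i.e. changes one component's Grundy value g to g ⊕ X where X is the current total.
Pile A: need g' = 0⊕1 = 1. Options: 21−2→G=4, 21−4→G=3, 21−5→G=3, 21−6→G=2, 21−8→G=1. Hits: 1.
Pile B: need g' = 1⊕1 = 0. Options: 13−2→G=0, 13−4→G=4, 13−5→G=4, 13−6→G=3, 13−8→G=2. Hits: 1.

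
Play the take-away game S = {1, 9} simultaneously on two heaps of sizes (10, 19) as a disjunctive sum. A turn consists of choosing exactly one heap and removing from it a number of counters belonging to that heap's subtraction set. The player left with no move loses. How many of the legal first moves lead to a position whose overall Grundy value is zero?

4

All heaps use S = {1, 9}:
G(0) = 0
G(1) = mex{0} = 1
G(2) = mex{1} = 0
G(3) = mex{0} = 1
G(4) = mex{1} = 0
G(5) = mex{0} = 1
G(6) = mex{1} = 0
G(7) = mex{0} = 1
G(8) = mex{1} = 0
G(9) = mex{0,0} = 1
G(10) = mex{1,1} = 0
G(11) = mex{0,0} = 1
G(12) = mex{1,1} = 0
G(13) = mex{0,0} = 1
G(14) = mex{1,1} = 0
G(15) = mex{0,0} = 1
G(16) = mex{1,1} = 0
G(17) = mex{0,0} = 1
G(18) = mex{1,1} = 0
G(19) = mex{0,0} = 1
Heap A: G(10) = 0.
Heap B: G(19) = 1.
Combined Grundy value = 0 ⊕ 1 = 1.
A winning move leaves total XOR = 0, i.e. changes one component's Grundy value g to g ⊕ X where X is the current total.
Heap A: need g' = 0⊕1 = 1. Options: 10−1→G=1, 10−9→G=1. Hits: 2.
Heap B: need g' = 1⊕1 = 0. Options: 19−1→G=0, 19−9→G=0. Hits: 2.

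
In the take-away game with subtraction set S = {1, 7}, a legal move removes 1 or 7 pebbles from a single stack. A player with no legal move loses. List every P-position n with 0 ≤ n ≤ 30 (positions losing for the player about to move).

0, 2, 4, 6, 8, 10, 12, 14, 16, 18, 20, 22, 24, 26, 28, 30

n :  0  1  2  3  4  5  6  7  8  9 10 11 12 13 14 15 16 17 18 19 20 21 22 23 24 25 26 27 28 29 30
G :  0  1  0  1  0  1  0  1  0  1  0  1  0  1  0  1  0  1  0  1  0  1  0  1  0  1  0  1  0  1  0
P-positions are exactly the n with G(n) = 0.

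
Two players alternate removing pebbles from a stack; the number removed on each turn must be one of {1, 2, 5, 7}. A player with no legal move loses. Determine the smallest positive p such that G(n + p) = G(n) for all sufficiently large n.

3

G(0) = 0
G(1) = mex{0} = 1
G(2) = mex{1,0} = 2
G(3) = mex{2,1} = 0
G(4) = mex{0,2} = 1
G(5) = mex{1,0,0} = 2
G(6) = mex{2,1,1} = 0
G(7) = mex{0,2,2,0} = 1
G(8) = mex{1,0,0,1} = 2
G(9) = mex{2,1,1,2} = 0
G(10) = mex{0,2,2,0} = 1
G(11) = mex{1,0,0,1} = 2
G(12) = mex{2,1,1,2} = 0
G(13) = mex{0,2,2,0} = 1
G(14) = mex{1,0,0,1} = 2
G(n+3) = G(n) holds for n = 0,…,6 (a full window of length max(S) = 7), so the sequence is purely periodic with period 3.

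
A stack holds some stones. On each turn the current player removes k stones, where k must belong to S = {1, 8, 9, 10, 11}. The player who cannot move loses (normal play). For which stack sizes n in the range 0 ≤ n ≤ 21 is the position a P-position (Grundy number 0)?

0, 2, 4, 6, 18, 20

n :  0  1  2  3  4  5  6  7  8  9 10 11 12 13 14 15 16 17 18 19 20 21
G :  0  1  0  1  0  1  0  1  2  3  2  3  2  3  2  3  4  5  0  1  0  1
P-positions are exactly the n with G(n) = 0.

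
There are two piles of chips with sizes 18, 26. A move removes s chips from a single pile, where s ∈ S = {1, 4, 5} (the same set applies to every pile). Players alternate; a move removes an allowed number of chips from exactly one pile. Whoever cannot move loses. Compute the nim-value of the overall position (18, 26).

0

All piles use S = {1, 4, 5}:
G(0) = 0
G(1) = mex{0} = 1
G(2) = mex{1} = 0
G(3) = mex{0} = 1
G(4) = mex{1,0} = 2
G(5) = mex{2,1,0} = 3
G(6) = mex{3,0,1} = 2
G(7) = mex{2,1,0} = 3
G(8) = mex{3,2,1} = 0
G(9) = mex{0,3,2} = 1
G(10) = mex{1,2,3} = 0
G(11) = mex{0,3,2} = 1
G(12) = mex{1,0,3} = 2
G(13) = mex{2,1,0} = 3
G(14) = mex{3,0,1} = 2
G(15) = mex{2,1,0} = 3
G(16) = mex{3,2,1} = 0
G(17) = mex{0,3,2} = 1
G(18) = mex{1,2,3} = 0
G(19) = mex{0,3,2} = 1
G(20) = mex{1,0,3} = 2
G(21) = mex{2,1,0} = 3
G(22) = mex{3,0,1} = 2
G(23) = mex{2,1,0} = 3
G(24) = mex{3,2,1} = 0
G(25) = mex{0,3,2} = 1
G(26) = mex{1,2,3} = 0
Pile A: G(18) = 0.
Pile B: G(26) = 0.
Combined Grundy value = 0 ⊕ 0 = 0.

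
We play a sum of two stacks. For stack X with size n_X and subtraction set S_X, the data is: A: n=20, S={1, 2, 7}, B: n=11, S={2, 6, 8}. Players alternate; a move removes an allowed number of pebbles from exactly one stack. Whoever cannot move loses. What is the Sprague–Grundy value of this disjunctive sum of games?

1

Stack A, S = {1, 2, 7}:
G(0) = 0
G(1) = mex{0} = 1
G(2) = mex{1,0} = 2
G(3) = mex{2,1} = 0
G(4) = mex{0,2} = 1
G(5) = mex{1,0} = 2
G(6) = mex{2,1} = 0
G(7) = mex{0,2,0} = 1
G(8) = mex{1,0,1} = 2
G(9) = mex{2,1,2} = 0
G(10) = mex{0,2,0} = 1
G(11) = mex{1,0,1} = 2
G(12) = mex{2,1,2} = 0
G(13) = mex{0,2,0} = 1
G(14) = mex{1,0,1} = 2
G(15) = mex{2,1,2} = 0
G(16) = mex{0,2,0} = 1
G(17) = mex{1,0,1} = 2
G(18) = mex{2,1,2} = 0
G(19) = mex{0,2,0} = 1
G(20) = mex{1,0,1} = 2
G_A(20) = 2.
Stack B, S = {2, 6, 8}:
G(0) = 0
G(1) = mex{} = 0
G(2) = mex{0} = 1
G(3) = mex{0} = 1
G(4) = mex{1} = 0
G(5) = mex{1} = 0
G(6) = mex{0,0} = 1
G(7) = mex{0,0} = 1
G(8) = mex{1,1,0} = 2
G(9) = mex{1,1,0} = 2
G(10) = mex{2,0,1} = 3
G(11) = mex{2,0,1} = 3
G_B(11) = 3.
Combined Grundy value = 2 ⊕ 3 = 1.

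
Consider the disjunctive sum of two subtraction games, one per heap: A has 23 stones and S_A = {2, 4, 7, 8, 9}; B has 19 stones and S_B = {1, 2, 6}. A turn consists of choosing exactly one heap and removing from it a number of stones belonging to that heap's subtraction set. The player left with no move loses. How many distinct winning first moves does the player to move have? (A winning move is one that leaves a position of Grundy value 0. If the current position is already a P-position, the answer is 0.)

4

Heap A, S = {2, 4, 7, 8, 9}:
G(0) = 0
G(1) = mex{} = 0
G(2) = mex{0} = 1
G(3) = mex{0} = 1
G(4) = mex{1,0} = 2
G(5) = mex{1,0} = 2
G(6) = mex{2,1} = 0
G(7) = mex{2,1,0} = 3
G(8) = mex{0,2,0,0} = 1
G(9) = mex{3,2,1,0,0} = 4
G(10) = mex{1,0,1,1,0} = 2
G(11) = mex{4,3,2,1,1} = 0
G(12) = mex{2,1,2,2,1} = 0
G(13) = mex{0,4,0,2,2} = 1
G(14) = mex{0,2,3,0,2} = 1
G(15) = mex{1,0,1,3,0} = 2
G(16) = mex{1,0,4,1,3} = 2
G(17) = mex{2,1,2,4,1} = 0
G(18) = mex{2,1,0,2,4} = 3
G(19) = mex{0,2,0,0,2} = 1
G(20) = mex{3,2,1,0,0} = 4
G(21) = mex{1,0,1,1,0} = 2
G(22) = mex{4,3,2,1,1} = 0
G(23) = mex{2,1,2,2,1} = 0
G_A(23) = 0.
Heap B, S = {1, 2, 6}:
G(0) = 0
G(1) = mex{0} = 1
G(2) = mex{1,0} = 2
G(3) = mex{2,1} = 0
G(4) = mex{0,2} = 1
G(5) = mex{1,0} = 2
G(6) = mex{2,1,0} = 3
G(7) = mex{3,2,1} = 0
G(8) = mex{0,3,2} = 1
G(9) = mex{1,0,0} = 2
G(10) = mex{2,1,1} = 0
G(11) = mex{0,2,2} = 1
G(12) = mex{1,0,3} = 2
G(13) = mex{2,1,0} = 3
G(14) = mex{3,2,1} = 0
G(15) = mex{0,3,2} = 1
G(16) = mex{1,0,0} = 2
G(17) = mex{2,1,1} = 0
G(18) = mex{0,2,2} = 1
G(19) = mex{1,0,3} = 2
G_B(19) = 2.
Combined Grundy value = 0 ⊕ 2 = 2.
A winning move leaves total XOR = 0, i.e. changes one component's Grundy value g to g ⊕ X where X is the current total.
Heap A: need g' = 0⊕2 = 2. Options: 23−2→G=2, 23−4→G=1, 23−7→G=2, 23−8→G=2, 23−9→G=1. Hits: 3.
Heap B: need g' = 2⊕2 = 0. Options: 19−1→G=1, 19−2→G=0, 19−6→G=3. Hits: 1.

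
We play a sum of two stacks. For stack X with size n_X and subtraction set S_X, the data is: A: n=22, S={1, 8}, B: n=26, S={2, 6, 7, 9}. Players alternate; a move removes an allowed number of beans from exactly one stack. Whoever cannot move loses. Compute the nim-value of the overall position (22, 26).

Stack A, S = {1, 8}:
n :  0  1  2  3  4  5  6  7  8  9 10 11 12 13 14 15 16 17 18 19 20 21 22
G :  0  1  0  1  0  1  0  1  2  0  1  0  1  0  1  0  1  2  0  1  0  1  0
G_A(22) = 0.
Stack B, S = {2, 6, 7, 9}:
n :  0  1  2  3  4  5  6  7  8  9 10 11 12 13 14 15 16 17 18 19 20 21 22 23 24 25 26
G :  0  0  1  1  0  0  1  1  2  2  3  3  2  2  3  0  0  1  1  0  0  1  1  2  2  3  3
G_B(26) = 3.
Combined Grundy value = 0 ⊕ 3 = 3.

3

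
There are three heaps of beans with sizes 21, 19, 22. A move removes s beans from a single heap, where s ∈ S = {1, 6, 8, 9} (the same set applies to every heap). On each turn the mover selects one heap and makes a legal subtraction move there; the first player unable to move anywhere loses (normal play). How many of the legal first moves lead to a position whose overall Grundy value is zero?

All heaps use S = {1, 6, 8, 9}:
n :  0  1  2  3  4  5  6  7  8  9 10 11 12 13 14 15 16 17 18 19 20 21 22
G :  0  1  0  1  0  1  2  0  1  2  3  2  3  2  0  1  2  0  1  0  1  0  1
Heap A: G(21) = 0.
Heap B: G(19) = 0.
Heap C: G(22) = 1.
Combined Grundy value = 0 ⊕ 0 ⊕ 1 = 1.
A winning move leaves total XOR = 0, i.e. changes one component's Grundy value g to g ⊕ X where X is the current total.
Heap A: need g' = 0⊕1 = 1. Options: 21−1→G=1, 21−6→G=1, 21−8→G=2, 21−9→G=3. Hits: 2.
Heap B: need g' = 0⊕1 = 1. Options: 19−1→G=1, 19−6→G=2, 19−8→G=2, 19−9→G=3. Hits: 1.
Heap C: need g' = 1⊕1 = 0. Options: 22−1→G=0, 22−6→G=2, 22−8→G=0, 22−9→G=2. Hits: 2.

5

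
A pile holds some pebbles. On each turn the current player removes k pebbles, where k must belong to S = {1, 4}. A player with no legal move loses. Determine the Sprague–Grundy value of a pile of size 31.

G(0) = 0
G(1) = mex{0} = 1
G(2) = mex{1} = 0
G(3) = mex{0} = 1
G(4) = mex{1,0} = 2
G(5) = mex{2,1} = 0
G(6) = mex{0,0} = 1
G(7) = mex{1,1} = 0
G(8) = mex{0,2} = 1
G(9) = mex{1,0} = 2
G(10) = mex{2,1} = 0
G(11) = mex{0,0} = 1
G(12) = mex{1,1} = 0
G(13) = mex{0,2} = 1
G(14) = mex{1,0} = 2
G(15) = mex{2,1} = 0
G(16) = mex{0,0} = 1
G(17) = mex{1,1} = 0
G(18) = mex{0,2} = 1
G(19) = mex{1,0} = 2
G(20) = mex{2,1} = 0
G(21) = mex{0,0} = 1
G(22) = mex{1,1} = 0
G(23) = mex{0,2} = 1
G(24) = mex{1,0} = 2
G(25) = mex{2,1} = 0
G(26) = mex{0,0} = 1
G(27) = mex{1,1} = 0
G(28) = mex{0,2} = 1
G(29) = mex{1,0} = 2
G(30) = mex{2,1} = 0
G(31) = mex{0,0} = 1

1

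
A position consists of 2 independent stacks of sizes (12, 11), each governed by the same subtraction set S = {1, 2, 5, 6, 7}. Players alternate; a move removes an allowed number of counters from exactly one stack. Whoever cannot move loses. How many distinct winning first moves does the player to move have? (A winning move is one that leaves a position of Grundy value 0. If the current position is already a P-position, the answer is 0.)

All stacks use S = {1, 2, 5, 6, 7}:
G(0) = 0
G(1) = mex{0} = 1
G(2) = mex{1,0} = 2
G(3) = mex{2,1} = 0
G(4) = mex{0,2} = 1
G(5) = mex{1,0,0} = 2
G(6) = mex{2,1,1,0} = 3
G(7) = mex{3,2,2,1,0} = 4
G(8) = mex{4,3,0,2,1} = 5
G(9) = mex{5,4,1,0,2} = 3
G(10) = mex{3,5,2,1,0} = 4
G(11) = mex{4,3,3,2,1} = 0
G(12) = mex{0,4,4,3,2} = 1
Stack A: G(12) = 1.
Stack B: G(11) = 0.
Combined Grundy value = 1 ⊕ 0 = 1.
A winning move leaves total XOR = 0, i.e. changes one component's Grundy value g to g ⊕ X where X is the current total.
Stack A: need g' = 1⊕1 = 0. Options: 12−1→G=0, 12−2→G=4, 12−5→G=4, 12−6→G=3, 12−7→G=2. Hits: 1.
Stack B: need g' = 0⊕1 = 1. Options: 11−1→G=4, 11−2→G=3, 11−5→G=3, 11−6→G=2, 11−7→G=1. Hits: 1.

2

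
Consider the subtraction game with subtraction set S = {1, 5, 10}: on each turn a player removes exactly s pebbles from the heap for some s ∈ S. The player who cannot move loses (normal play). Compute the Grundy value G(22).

G(0) = 0
G(1) = mex{0} = 1
G(2) = mex{1} = 0
G(3) = mex{0} = 1
G(4) = mex{1} = 0
G(5) = mex{0,0} = 1
G(6) = mex{1,1} = 0
G(7) = mex{0,0} = 1
G(8) = mex{1,1} = 0
G(9) = mex{0,0} = 1
G(10) = mex{1,1,0} = 2
G(11) = mex{2,0,1} = 3
G(12) = mex{3,1,0} = 2
G(13) = mex{2,0,1} = 3
G(14) = mex{3,1,0} = 2
G(15) = mex{2,2,1} = 0
G(16) = mex{0,3,0} = 1
G(17) = mex{1,2,1} = 0
G(18) = mex{0,3,0} = 1
G(19) = mex{1,2,1} = 0
G(20) = mex{0,0,2} = 1
G(21) = mex{1,1,3} = 0
G(22) = mex{0,0,2} = 1

1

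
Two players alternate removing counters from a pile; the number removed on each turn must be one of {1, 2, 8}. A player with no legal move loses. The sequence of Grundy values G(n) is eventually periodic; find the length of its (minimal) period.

3

n :  0  1  2  3  4  5  6  7  8  9 10 11 12 13 14
G :  0  1  2  0  1  2  0  1  2  0  1  2  0  1  2
G(n+3) = G(n) holds for n = 0,…,7 (a full window of length max(S) = 8), so the sequence is purely periodic with period 3.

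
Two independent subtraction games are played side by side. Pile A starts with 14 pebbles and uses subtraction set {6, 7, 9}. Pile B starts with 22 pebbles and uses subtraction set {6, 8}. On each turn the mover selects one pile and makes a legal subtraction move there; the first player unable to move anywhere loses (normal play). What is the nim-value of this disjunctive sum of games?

3

Pile A, S = {6, 7, 9}:
n :  0  1  2  3  4  5  6  7  8  9 10 11 12 13 14
G :  0  0  0  0  0  0  1  1  1  1  1  1  2  2  2
G_A(14) = 2.
Pile B, S = {6, 8}:
n :  0  1  2  3  4  5  6  7  8  9 10 11 12 13 14 15 16 17 18 19 20 21 22
G :  0  0  0  0  0  0  1  1  1  1  1  1  2  2  0  0  0  0  0  0  1  1  1
G_B(22) = 1.
Combined Grundy value = 2 ⊕ 1 = 3.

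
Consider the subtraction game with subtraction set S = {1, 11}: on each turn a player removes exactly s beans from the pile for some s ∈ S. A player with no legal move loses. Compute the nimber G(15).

1

n :  0  1  2  3  4  5  6  7  8  9 10 11 12 13 14 15
G :  0  1  0  1  0  1  0  1  0  1  0  1  0  1  0  1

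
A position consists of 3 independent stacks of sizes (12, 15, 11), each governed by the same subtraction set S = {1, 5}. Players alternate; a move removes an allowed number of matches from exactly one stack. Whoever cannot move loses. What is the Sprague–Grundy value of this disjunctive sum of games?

0

All stacks use S = {1, 5}:
n :  0  1  2  3  4  5  6  7  8  9 10 11 12 13 14 15
G :  0  1  0  1  0  1  0  1  0  1  0  1  0  1  0  1
Stack A: G(12) = 0.
Stack B: G(15) = 1.
Stack C: G(11) = 1.
Combined Grundy value = 0 ⊕ 1 ⊕ 1 = 0.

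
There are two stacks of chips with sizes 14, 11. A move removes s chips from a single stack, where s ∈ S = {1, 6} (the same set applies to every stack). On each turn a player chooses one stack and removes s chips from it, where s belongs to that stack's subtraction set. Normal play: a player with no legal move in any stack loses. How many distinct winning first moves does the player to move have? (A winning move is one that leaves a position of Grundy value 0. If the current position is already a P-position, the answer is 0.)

All stacks use S = {1, 6}:
n :  0  1  2  3  4  5  6  7  8  9 10 11 12 13 14
G :  0  1  0  1  0  1  2  0  1  0  1  0  1  2  0
Stack A: G(14) = 0.
Stack B: G(11) = 0.
Combined Grundy value = 0 ⊕ 0 = 0.
A winning move leaves total XOR = 0, i.e. changes one component's Grundy value g to g ⊕ X where X is the current total.
Stack A: target g' = 0⊕0 = 0, but every legal move changes the Grundy value (mex property), so 0 moves.
Stack B: target g' = 0⊕0 = 0, but every legal move changes the Grundy value (mex property), so 0 moves.

0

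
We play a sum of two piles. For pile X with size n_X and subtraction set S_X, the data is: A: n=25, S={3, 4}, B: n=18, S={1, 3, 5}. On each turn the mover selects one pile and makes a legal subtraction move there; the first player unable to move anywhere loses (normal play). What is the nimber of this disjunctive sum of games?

1

Pile A, S = {3, 4}:
n :  0  1  2  3  4  5  6  7  8  9 10 11 12 13 14 15 16 17 18 19 20 21 22 23 24 25
G :  0  0  0  1  1  1  2  0  0  0  1  1  1  2  0  0  0  1  1  1  2  0  0  0  1  1
G_A(25) = 1.
Pile B, S = {1, 3, 5}:
G(0) = 0
G(1) = mex{0} = 1
G(2) = mex{1} = 0
G(3) = mex{0,0} = 1
G(4) = mex{1,1} = 0
G(5) = mex{0,0,0} = 1
G(6) = mex{1,1,1} = 0
G(7) = mex{0,0,0} = 1
G(8) = mex{1,1,1} = 0
G(9) = mex{0,0,0} = 1
G(10) = mex{1,1,1} = 0
G(11) = mex{0,0,0} = 1
G(12) = mex{1,1,1} = 0
G(13) = mex{0,0,0} = 1
G(14) = mex{1,1,1} = 0
G(15) = mex{0,0,0} = 1
G(16) = mex{1,1,1} = 0
G(17) = mex{0,0,0} = 1
G(18) = mex{1,1,1} = 0
G_B(18) = 0.
Combined Grundy value = 1 ⊕ 0 = 1.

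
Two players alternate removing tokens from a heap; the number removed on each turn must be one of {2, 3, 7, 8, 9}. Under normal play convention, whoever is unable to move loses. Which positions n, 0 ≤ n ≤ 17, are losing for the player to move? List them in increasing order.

G(0) = 0
G(1) = mex{} = 0
G(2) = mex{0} = 1
G(3) = mex{0,0} = 1
G(4) = mex{1,0} = 2
G(5) = mex{1,1} = 0
G(6) = mex{2,1} = 0
G(7) = mex{0,2,0} = 1
G(8) = mex{0,0,0,0} = 1
G(9) = mex{1,0,1,0,0} = 2
G(10) = mex{1,1,1,1,0} = 2
G(11) = mex{2,1,2,1,1} = 0
G(12) = mex{2,2,0,2,1} = 3
G(13) = mex{0,2,0,0,2} = 1
G(14) = mex{3,0,1,0,0} = 2
G(15) = mex{1,3,1,1,0} = 2
G(16) = mex{2,1,2,1,1} = 0
G(17) = mex{2,2,2,2,1} = 0
P-positions are exactly the n with G(n) = 0.

0, 1, 5, 6, 11, 16, 17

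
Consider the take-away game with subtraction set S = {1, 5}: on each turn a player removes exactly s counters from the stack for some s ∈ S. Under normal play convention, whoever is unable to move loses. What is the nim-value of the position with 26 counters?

0

G(0) = 0
G(1) = mex{0} = 1
G(2) = mex{1} = 0
G(3) = mex{0} = 1
G(4) = mex{1} = 0
G(5) = mex{0,0} = 1
G(6) = mex{1,1} = 0
G(7) = mex{0,0} = 1
G(8) = mex{1,1} = 0
G(9) = mex{0,0} = 1
G(10) = mex{1,1} = 0
G(11) = mex{0,0} = 1
G(12) = mex{1,1} = 0
G(13) = mex{0,0} = 1
G(14) = mex{1,1} = 0
G(15) = mex{0,0} = 1
G(16) = mex{1,1} = 0
G(17) = mex{0,0} = 1
G(18) = mex{1,1} = 0
G(19) = mex{0,0} = 1
G(20) = mex{1,1} = 0
G(21) = mex{0,0} = 1
G(22) = mex{1,1} = 0
G(23) = mex{0,0} = 1
G(24) = mex{1,1} = 0
G(25) = mex{0,0} = 1
G(26) = mex{1,1} = 0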